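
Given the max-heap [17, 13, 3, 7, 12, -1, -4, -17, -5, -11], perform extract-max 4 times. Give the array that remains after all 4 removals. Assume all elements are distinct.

[3, -5, -1, -17, -11, -4]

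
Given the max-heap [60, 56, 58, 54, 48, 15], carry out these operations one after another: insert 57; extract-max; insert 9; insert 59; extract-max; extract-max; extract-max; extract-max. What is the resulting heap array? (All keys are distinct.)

[54, 48, 15, 9]

insert 57:
  append 57 at index 6 → [60, 56, 58, 54, 48, 15, 57] (no swap needed)
extract-max → returns 60:
  remove root 60; move last element 57 to root → [57, 56, 58, 54, 48, 15]
  57 vs larger child 58 at index 2, swap → [58, 56, 57, 54, 48, 15]
insert 9:
  append 9 at index 6 → [58, 56, 57, 54, 48, 15, 9] (no swap needed)
insert 59:
  append 59 at index 7 → [58, 56, 57, 54, 48, 15, 9, 59]
  59 > parent 54 at index 3, swap → [58, 56, 57, 59, 48, 15, 9, 54]
  59 > parent 56 at index 1, swap → [58, 59, 57, 56, 48, 15, 9, 54]
  59 > parent 58 at index 0, swap → [59, 58, 57, 56, 48, 15, 9, 54]
extract-max → returns 59:
  remove root 59; move last element 54 to root → [54, 58, 57, 56, 48, 15, 9]
  54 vs larger child 58 at index 1, swap → [58, 54, 57, 56, 48, 15, 9]
  54 vs larger child 56 at index 3, swap → [58, 56, 57, 54, 48, 15, 9]
extract-max → returns 58:
  remove root 58; move last element 9 to root → [9, 56, 57, 54, 48, 15]
  9 vs larger child 57 at index 2, swap → [57, 56, 9, 54, 48, 15]
  9 vs only child 15 at index 5, swap → [57, 56, 15, 54, 48, 9]
extract-max → returns 57:
  remove root 57; move last element 9 to root → [9, 56, 15, 54, 48]
  9 vs larger child 56 at index 1, swap → [56, 9, 15, 54, 48]
  9 vs larger child 54 at index 3, swap → [56, 54, 15, 9, 48]
extract-max → returns 56:
  remove root 56; move last element 48 to root → [48, 54, 15, 9]
  48 vs larger child 54 at index 1, swap → [54, 48, 15, 9]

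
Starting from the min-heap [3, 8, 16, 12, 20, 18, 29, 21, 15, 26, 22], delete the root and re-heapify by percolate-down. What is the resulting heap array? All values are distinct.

remove root 3; move last element 22 to root → [22, 8, 16, 12, 20, 18, 29, 21, 15, 26]
22 vs smaller child 8 at index 1, swap → [8, 22, 16, 12, 20, 18, 29, 21, 15, 26]
22 vs smaller child 12 at index 3, swap → [8, 12, 16, 22, 20, 18, 29, 21, 15, 26]
22 vs smaller child 15 at index 8, swap → [8, 12, 16, 15, 20, 18, 29, 21, 22, 26]

[8, 12, 16, 15, 20, 18, 29, 21, 22, 26]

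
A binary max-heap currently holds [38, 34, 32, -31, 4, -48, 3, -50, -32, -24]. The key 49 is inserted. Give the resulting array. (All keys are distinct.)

append 49 at index 10 → [38, 34, 32, -31, 4, -48, 3, -50, -32, -24, 49]
49 > parent 4 at index 4, swap → [38, 34, 32, -31, 49, -48, 3, -50, -32, -24, 4]
49 > parent 34 at index 1, swap → [38, 49, 32, -31, 34, -48, 3, -50, -32, -24, 4]
49 > parent 38 at index 0, swap → [49, 38, 32, -31, 34, -48, 3, -50, -32, -24, 4]

[49, 38, 32, -31, 34, -48, 3, -50, -32, -24, 4]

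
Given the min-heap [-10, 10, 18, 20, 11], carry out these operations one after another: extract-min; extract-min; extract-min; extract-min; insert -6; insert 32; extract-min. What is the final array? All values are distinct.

[20, 32]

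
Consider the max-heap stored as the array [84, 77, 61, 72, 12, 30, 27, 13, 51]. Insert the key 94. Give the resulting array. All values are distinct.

append 94 at index 9 → [84, 77, 61, 72, 12, 30, 27, 13, 51, 94]
94 > parent 12 at index 4, swap → [84, 77, 61, 72, 94, 30, 27, 13, 51, 12]
94 > parent 77 at index 1, swap → [84, 94, 61, 72, 77, 30, 27, 13, 51, 12]
94 > parent 84 at index 0, swap → [94, 84, 61, 72, 77, 30, 27, 13, 51, 12]

[94, 84, 61, 72, 77, 30, 27, 13, 51, 12]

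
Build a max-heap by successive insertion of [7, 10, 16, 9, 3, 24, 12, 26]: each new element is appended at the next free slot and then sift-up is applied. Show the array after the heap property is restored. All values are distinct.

[26, 24, 16, 9, 3, 10, 12, 7]

Insert 7:
  append 7 at index 0 → [7] (no swap needed)
Insert 10:
  append 10 at index 1 → [7, 10]
  10 > parent 7 at index 0, swap → [10, 7]
Insert 16:
  append 16 at index 2 → [10, 7, 16]
  16 > parent 10 at index 0, swap → [16, 7, 10]
Insert 9:
  append 9 at index 3 → [16, 7, 10, 9]
  9 > parent 7 at index 1, swap → [16, 9, 10, 7]
Insert 3:
  append 3 at index 4 → [16, 9, 10, 7, 3] (no swap needed)
Insert 24:
  append 24 at index 5 → [16, 9, 10, 7, 3, 24]
  24 > parent 10 at index 2, swap → [16, 9, 24, 7, 3, 10]
  24 > parent 16 at index 0, swap → [24, 9, 16, 7, 3, 10]
Insert 12:
  append 12 at index 6 → [24, 9, 16, 7, 3, 10, 12] (no swap needed)
Insert 26:
  append 26 at index 7 → [24, 9, 16, 7, 3, 10, 12, 26]
  26 > parent 7 at index 3, swap → [24, 9, 16, 26, 3, 10, 12, 7]
  26 > parent 9 at index 1, swap → [24, 26, 16, 9, 3, 10, 12, 7]
  26 > parent 24 at index 0, swap → [26, 24, 16, 9, 3, 10, 12, 7]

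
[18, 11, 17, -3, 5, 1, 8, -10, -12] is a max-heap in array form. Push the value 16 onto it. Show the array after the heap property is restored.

[18, 16, 17, -3, 11, 1, 8, -10, -12, 5]

append 16 at index 9 → [18, 11, 17, -3, 5, 1, 8, -10, -12, 16]
16 > parent 5 at index 4, swap → [18, 11, 17, -3, 16, 1, 8, -10, -12, 5]
16 > parent 11 at index 1, swap → [18, 16, 17, -3, 11, 1, 8, -10, -12, 5]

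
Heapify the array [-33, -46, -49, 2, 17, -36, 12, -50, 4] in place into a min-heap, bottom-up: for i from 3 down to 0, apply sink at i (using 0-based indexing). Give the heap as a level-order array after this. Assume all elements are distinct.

[-50, -46, -49, -33, 17, -36, 12, 2, 4]

sift down from index 3:
  2 vs smaller child -50 at index 7, swap → [-33, -46, -49, -50, 17, -36, 12, 2, 4]
sift down from index 2: already satisfies heap property
sift down from index 1:
  -46 vs smaller child -50 at index 3, swap → [-33, -50, -49, -46, 17, -36, 12, 2, 4]
sift down from index 0:
  -33 vs smaller child -50 at index 1, swap → [-50, -33, -49, -46, 17, -36, 12, 2, 4]
  -33 vs smaller child -46 at index 3, swap → [-50, -46, -49, -33, 17, -36, 12, 2, 4]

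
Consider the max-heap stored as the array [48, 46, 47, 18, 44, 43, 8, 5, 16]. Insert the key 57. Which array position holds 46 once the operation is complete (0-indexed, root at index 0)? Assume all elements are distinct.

append 57 at index 9 → [48, 46, 47, 18, 44, 43, 8, 5, 16, 57]
57 > parent 44 at index 4, swap → [48, 46, 47, 18, 57, 43, 8, 5, 16, 44]
57 > parent 46 at index 1, swap → [48, 57, 47, 18, 46, 43, 8, 5, 16, 44]
57 > parent 48 at index 0, swap → [57, 48, 47, 18, 46, 43, 8, 5, 16, 44]
resulting array: [57, 48, 47, 18, 46, 43, 8, 5, 16, 44]

4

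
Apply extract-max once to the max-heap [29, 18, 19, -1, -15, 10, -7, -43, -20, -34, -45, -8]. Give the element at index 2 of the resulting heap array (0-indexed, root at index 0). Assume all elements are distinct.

remove root 29; move last element -8 to root → [-8, 18, 19, -1, -15, 10, -7, -43, -20, -34, -45]
-8 vs larger child 19 at index 2, swap → [19, 18, -8, -1, -15, 10, -7, -43, -20, -34, -45]
-8 vs larger child 10 at index 5, swap → [19, 18, 10, -1, -15, -8, -7, -43, -20, -34, -45]
resulting array: [19, 18, 10, -1, -15, -8, -7, -43, -20, -34, -45]

10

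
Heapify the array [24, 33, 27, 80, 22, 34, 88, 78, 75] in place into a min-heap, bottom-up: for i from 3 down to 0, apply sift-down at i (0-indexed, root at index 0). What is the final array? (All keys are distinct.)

sift down from index 3:
  80 vs smaller child 75 at index 8, swap → [24, 33, 27, 75, 22, 34, 88, 78, 80]
sift down from index 2: already satisfies heap property
sift down from index 1:
  33 vs smaller child 22 at index 4, swap → [24, 22, 27, 75, 33, 34, 88, 78, 80]
sift down from index 0:
  24 vs smaller child 22 at index 1, swap → [22, 24, 27, 75, 33, 34, 88, 78, 80]

[22, 24, 27, 75, 33, 34, 88, 78, 80]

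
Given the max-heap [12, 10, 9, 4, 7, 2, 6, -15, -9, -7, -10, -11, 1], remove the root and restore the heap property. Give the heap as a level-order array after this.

remove root 12; move last element 1 to root → [1, 10, 9, 4, 7, 2, 6, -15, -9, -7, -10, -11]
1 vs larger child 10 at index 1, swap → [10, 1, 9, 4, 7, 2, 6, -15, -9, -7, -10, -11]
1 vs larger child 7 at index 4, swap → [10, 7, 9, 4, 1, 2, 6, -15, -9, -7, -10, -11]

[10, 7, 9, 4, 1, 2, 6, -15, -9, -7, -10, -11]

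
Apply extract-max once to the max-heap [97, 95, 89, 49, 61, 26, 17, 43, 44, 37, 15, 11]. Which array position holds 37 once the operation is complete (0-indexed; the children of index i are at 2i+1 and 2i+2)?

remove root 97; move last element 11 to root → [11, 95, 89, 49, 61, 26, 17, 43, 44, 37, 15]
11 vs larger child 95 at index 1, swap → [95, 11, 89, 49, 61, 26, 17, 43, 44, 37, 15]
11 vs larger child 61 at index 4, swap → [95, 61, 89, 49, 11, 26, 17, 43, 44, 37, 15]
11 vs larger child 37 at index 9, swap → [95, 61, 89, 49, 37, 26, 17, 43, 44, 11, 15]
resulting array: [95, 61, 89, 49, 37, 26, 17, 43, 44, 11, 15]

4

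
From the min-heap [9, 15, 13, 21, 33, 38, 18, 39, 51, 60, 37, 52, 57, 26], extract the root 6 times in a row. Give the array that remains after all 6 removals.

extract-min #1 returns 9:
  remove root 9; move last element 26 to root → [26, 15, 13, 21, 33, 38, 18, 39, 51, 60, 37, 52, 57]
  26 vs smaller child 13 at index 2, swap → [13, 15, 26, 21, 33, 38, 18, 39, 51, 60, 37, 52, 57]
  26 vs smaller child 18 at index 6, swap → [13, 15, 18, 21, 33, 38, 26, 39, 51, 60, 37, 52, 57]
extract-min #2 returns 13:
  remove root 13; move last element 57 to root → [57, 15, 18, 21, 33, 38, 26, 39, 51, 60, 37, 52]
  57 vs smaller child 15 at index 1, swap → [15, 57, 18, 21, 33, 38, 26, 39, 51, 60, 37, 52]
  57 vs smaller child 21 at index 3, swap → [15, 21, 18, 57, 33, 38, 26, 39, 51, 60, 37, 52]
  57 vs smaller child 39 at index 7, swap → [15, 21, 18, 39, 33, 38, 26, 57, 51, 60, 37, 52]
extract-min #3 returns 15:
  remove root 15; move last element 52 to root → [52, 21, 18, 39, 33, 38, 26, 57, 51, 60, 37]
  52 vs smaller child 18 at index 2, swap → [18, 21, 52, 39, 33, 38, 26, 57, 51, 60, 37]
  52 vs smaller child 26 at index 6, swap → [18, 21, 26, 39, 33, 38, 52, 57, 51, 60, 37]
extract-min #4 returns 18:
  remove root 18; move last element 37 to root → [37, 21, 26, 39, 33, 38, 52, 57, 51, 60]
  37 vs smaller child 21 at index 1, swap → [21, 37, 26, 39, 33, 38, 52, 57, 51, 60]
  37 vs smaller child 33 at index 4, swap → [21, 33, 26, 39, 37, 38, 52, 57, 51, 60]
extract-min #5 returns 21:
  remove root 21; move last element 60 to root → [60, 33, 26, 39, 37, 38, 52, 57, 51]
  60 vs smaller child 26 at index 2, swap → [26, 33, 60, 39, 37, 38, 52, 57, 51]
  60 vs smaller child 38 at index 5, swap → [26, 33, 38, 39, 37, 60, 52, 57, 51]
extract-min #6 returns 26:
  remove root 26; move last element 51 to root → [51, 33, 38, 39, 37, 60, 52, 57]
  51 vs smaller child 33 at index 1, swap → [33, 51, 38, 39, 37, 60, 52, 57]
  51 vs smaller child 37 at index 4, swap → [33, 37, 38, 39, 51, 60, 52, 57]

[33, 37, 38, 39, 51, 60, 52, 57]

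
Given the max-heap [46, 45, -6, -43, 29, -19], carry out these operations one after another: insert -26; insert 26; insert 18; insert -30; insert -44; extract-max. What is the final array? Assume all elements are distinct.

insert -26:
  append -26 at index 6 → [46, 45, -6, -43, 29, -19, -26] (no swap needed)
insert 26:
  append 26 at index 7 → [46, 45, -6, -43, 29, -19, -26, 26]
  26 > parent -43 at index 3, swap → [46, 45, -6, 26, 29, -19, -26, -43]
insert 18:
  append 18 at index 8 → [46, 45, -6, 26, 29, -19, -26, -43, 18] (no swap needed)
insert -30:
  append -30 at index 9 → [46, 45, -6, 26, 29, -19, -26, -43, 18, -30] (no swap needed)
insert -44:
  append -44 at index 10 → [46, 45, -6, 26, 29, -19, -26, -43, 18, -30, -44] (no swap needed)
extract-max → returns 46:
  remove root 46; move last element -44 to root → [-44, 45, -6, 26, 29, -19, -26, -43, 18, -30]
  -44 vs larger child 45 at index 1, swap → [45, -44, -6, 26, 29, -19, -26, -43, 18, -30]
  -44 vs larger child 29 at index 4, swap → [45, 29, -6, 26, -44, -19, -26, -43, 18, -30]
  -44 vs only child -30 at index 9, swap → [45, 29, -6, 26, -30, -19, -26, -43, 18, -44]

[45, 29, -6, 26, -30, -19, -26, -43, 18, -44]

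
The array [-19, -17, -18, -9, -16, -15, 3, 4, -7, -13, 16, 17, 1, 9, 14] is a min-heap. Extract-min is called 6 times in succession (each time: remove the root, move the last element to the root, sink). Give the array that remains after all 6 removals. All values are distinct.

extract-min #1 returns -19:
  remove root -19; move last element 14 to root → [14, -17, -18, -9, -16, -15, 3, 4, -7, -13, 16, 17, 1, 9]
  14 vs smaller child -18 at index 2, swap → [-18, -17, 14, -9, -16, -15, 3, 4, -7, -13, 16, 17, 1, 9]
  14 vs smaller child -15 at index 5, swap → [-18, -17, -15, -9, -16, 14, 3, 4, -7, -13, 16, 17, 1, 9]
  14 vs smaller child 1 at index 12, swap → [-18, -17, -15, -9, -16, 1, 3, 4, -7, -13, 16, 17, 14, 9]
extract-min #2 returns -18:
  remove root -18; move last element 9 to root → [9, -17, -15, -9, -16, 1, 3, 4, -7, -13, 16, 17, 14]
  9 vs smaller child -17 at index 1, swap → [-17, 9, -15, -9, -16, 1, 3, 4, -7, -13, 16, 17, 14]
  9 vs smaller child -16 at index 4, swap → [-17, -16, -15, -9, 9, 1, 3, 4, -7, -13, 16, 17, 14]
  9 vs smaller child -13 at index 9, swap → [-17, -16, -15, -9, -13, 1, 3, 4, -7, 9, 16, 17, 14]
extract-min #3 returns -17:
  remove root -17; move last element 14 to root → [14, -16, -15, -9, -13, 1, 3, 4, -7, 9, 16, 17]
  14 vs smaller child -16 at index 1, swap → [-16, 14, -15, -9, -13, 1, 3, 4, -7, 9, 16, 17]
  14 vs smaller child -13 at index 4, swap → [-16, -13, -15, -9, 14, 1, 3, 4, -7, 9, 16, 17]
  14 vs smaller child 9 at index 9, swap → [-16, -13, -15, -9, 9, 1, 3, 4, -7, 14, 16, 17]
extract-min #4 returns -16:
  remove root -16; move last element 17 to root → [17, -13, -15, -9, 9, 1, 3, 4, -7, 14, 16]
  17 vs smaller child -15 at index 2, swap → [-15, -13, 17, -9, 9, 1, 3, 4, -7, 14, 16]
  17 vs smaller child 1 at index 5, swap → [-15, -13, 1, -9, 9, 17, 3, 4, -7, 14, 16]
extract-min #5 returns -15:
  remove root -15; move last element 16 to root → [16, -13, 1, -9, 9, 17, 3, 4, -7, 14]
  16 vs smaller child -13 at index 1, swap → [-13, 16, 1, -9, 9, 17, 3, 4, -7, 14]
  16 vs smaller child -9 at index 3, swap → [-13, -9, 1, 16, 9, 17, 3, 4, -7, 14]
  16 vs smaller child -7 at index 8, swap → [-13, -9, 1, -7, 9, 17, 3, 4, 16, 14]
extract-min #6 returns -13:
  remove root -13; move last element 14 to root → [14, -9, 1, -7, 9, 17, 3, 4, 16]
  14 vs smaller child -9 at index 1, swap → [-9, 14, 1, -7, 9, 17, 3, 4, 16]
  14 vs smaller child -7 at index 3, swap → [-9, -7, 1, 14, 9, 17, 3, 4, 16]
  14 vs smaller child 4 at index 7, swap → [-9, -7, 1, 4, 9, 17, 3, 14, 16]

[-9, -7, 1, 4, 9, 17, 3, 14, 16]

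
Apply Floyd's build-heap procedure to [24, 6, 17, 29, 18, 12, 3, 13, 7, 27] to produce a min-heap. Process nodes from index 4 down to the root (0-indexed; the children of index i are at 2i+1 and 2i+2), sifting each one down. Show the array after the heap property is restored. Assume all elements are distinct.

sift down from index 4: already satisfies heap property
sift down from index 3:
  29 vs smaller child 7 at index 8, swap → [24, 6, 17, 7, 18, 12, 3, 13, 29, 27]
sift down from index 2:
  17 vs smaller child 3 at index 6, swap → [24, 6, 3, 7, 18, 12, 17, 13, 29, 27]
sift down from index 1: already satisfies heap property
sift down from index 0:
  24 vs smaller child 3 at index 2, swap → [3, 6, 24, 7, 18, 12, 17, 13, 29, 27]
  24 vs smaller child 12 at index 5, swap → [3, 6, 12, 7, 18, 24, 17, 13, 29, 27]

[3, 6, 12, 7, 18, 24, 17, 13, 29, 27]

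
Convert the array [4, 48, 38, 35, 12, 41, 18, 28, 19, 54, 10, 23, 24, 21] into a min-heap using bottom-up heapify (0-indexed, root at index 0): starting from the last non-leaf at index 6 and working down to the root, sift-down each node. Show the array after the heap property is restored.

[4, 10, 18, 19, 12, 23, 21, 28, 35, 54, 48, 41, 24, 38]

sift down from index 6: already satisfies heap property
sift down from index 5:
  41 vs smaller child 23 at index 11, swap → [4, 48, 38, 35, 12, 23, 18, 28, 19, 54, 10, 41, 24, 21]
sift down from index 4:
  12 vs smaller child 10 at index 10, swap → [4, 48, 38, 35, 10, 23, 18, 28, 19, 54, 12, 41, 24, 21]
sift down from index 3:
  35 vs smaller child 19 at index 8, swap → [4, 48, 38, 19, 10, 23, 18, 28, 35, 54, 12, 41, 24, 21]
sift down from index 2:
  38 vs smaller child 18 at index 6, swap → [4, 48, 18, 19, 10, 23, 38, 28, 35, 54, 12, 41, 24, 21]
  38 vs only child 21 at index 13, swap → [4, 48, 18, 19, 10, 23, 21, 28, 35, 54, 12, 41, 24, 38]
sift down from index 1:
  48 vs smaller child 10 at index 4, swap → [4, 10, 18, 19, 48, 23, 21, 28, 35, 54, 12, 41, 24, 38]
  48 vs smaller child 12 at index 10, swap → [4, 10, 18, 19, 12, 23, 21, 28, 35, 54, 48, 41, 24, 38]
sift down from index 0: already satisfies heap property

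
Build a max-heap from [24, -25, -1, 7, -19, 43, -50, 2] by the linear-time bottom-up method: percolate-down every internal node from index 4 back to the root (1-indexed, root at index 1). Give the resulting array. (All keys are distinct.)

[43, 7, 24, 2, -19, -1, -50, -25]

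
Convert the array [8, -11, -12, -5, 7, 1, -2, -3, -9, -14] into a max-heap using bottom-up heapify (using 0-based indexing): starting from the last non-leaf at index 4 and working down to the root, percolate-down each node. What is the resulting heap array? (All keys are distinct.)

[8, 7, 1, -3, -11, -12, -2, -5, -9, -14]

sift down from index 4: already satisfies heap property
sift down from index 3:
  -5 vs larger child -3 at index 7, swap → [8, -11, -12, -3, 7, 1, -2, -5, -9, -14]
sift down from index 2:
  -12 vs larger child 1 at index 5, swap → [8, -11, 1, -3, 7, -12, -2, -5, -9, -14]
sift down from index 1:
  -11 vs larger child 7 at index 4, swap → [8, 7, 1, -3, -11, -12, -2, -5, -9, -14]
sift down from index 0: already satisfies heap property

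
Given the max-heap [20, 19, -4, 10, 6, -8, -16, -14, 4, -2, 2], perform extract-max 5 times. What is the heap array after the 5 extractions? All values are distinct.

[2, -2, -4, -14, -16, -8]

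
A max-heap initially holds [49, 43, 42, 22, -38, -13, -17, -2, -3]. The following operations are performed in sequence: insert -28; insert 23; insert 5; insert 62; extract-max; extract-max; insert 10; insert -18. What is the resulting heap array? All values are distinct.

insert -28:
  append -28 at index 9 → [49, 43, 42, 22, -38, -13, -17, -2, -3, -28]
  -28 > parent -38 at index 4, swap → [49, 43, 42, 22, -28, -13, -17, -2, -3, -38]
insert 23:
  append 23 at index 10 → [49, 43, 42, 22, -28, -13, -17, -2, -3, -38, 23]
  23 > parent -28 at index 4, swap → [49, 43, 42, 22, 23, -13, -17, -2, -3, -38, -28]
insert 5:
  append 5 at index 11 → [49, 43, 42, 22, 23, -13, -17, -2, -3, -38, -28, 5]
  5 > parent -13 at index 5, swap → [49, 43, 42, 22, 23, 5, -17, -2, -3, -38, -28, -13]
insert 62:
  append 62 at index 12 → [49, 43, 42, 22, 23, 5, -17, -2, -3, -38, -28, -13, 62]
  62 > parent 5 at index 5, swap → [49, 43, 42, 22, 23, 62, -17, -2, -3, -38, -28, -13, 5]
  62 > parent 42 at index 2, swap → [49, 43, 62, 22, 23, 42, -17, -2, -3, -38, -28, -13, 5]
  62 > parent 49 at index 0, swap → [62, 43, 49, 22, 23, 42, -17, -2, -3, -38, -28, -13, 5]
extract-max → returns 62:
  remove root 62; move last element 5 to root → [5, 43, 49, 22, 23, 42, -17, -2, -3, -38, -28, -13]
  5 vs larger child 49 at index 2, swap → [49, 43, 5, 22, 23, 42, -17, -2, -3, -38, -28, -13]
  5 vs larger child 42 at index 5, swap → [49, 43, 42, 22, 23, 5, -17, -2, -3, -38, -28, -13]
extract-max → returns 49:
  remove root 49; move last element -13 to root → [-13, 43, 42, 22, 23, 5, -17, -2, -3, -38, -28]
  -13 vs larger child 43 at index 1, swap → [43, -13, 42, 22, 23, 5, -17, -2, -3, -38, -28]
  -13 vs larger child 23 at index 4, swap → [43, 23, 42, 22, -13, 5, -17, -2, -3, -38, -28]
insert 10:
  append 10 at index 11 → [43, 23, 42, 22, -13, 5, -17, -2, -3, -38, -28, 10]
  10 > parent 5 at index 5, swap → [43, 23, 42, 22, -13, 10, -17, -2, -3, -38, -28, 5]
insert -18:
  append -18 at index 12 → [43, 23, 42, 22, -13, 10, -17, -2, -3, -38, -28, 5, -18] (no swap needed)

[43, 23, 42, 22, -13, 10, -17, -2, -3, -38, -28, 5, -18]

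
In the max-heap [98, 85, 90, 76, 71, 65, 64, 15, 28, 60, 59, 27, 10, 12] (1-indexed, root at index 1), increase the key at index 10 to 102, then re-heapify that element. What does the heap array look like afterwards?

set index 10 from 60 to 102 → [98, 85, 90, 76, 71, 65, 64, 15, 28, 102, 59, 27, 10, 12]
102 > parent 71 at index 5, swap → [98, 85, 90, 76, 102, 65, 64, 15, 28, 71, 59, 27, 10, 12]
102 > parent 85 at index 2, swap → [98, 102, 90, 76, 85, 65, 64, 15, 28, 71, 59, 27, 10, 12]
102 > parent 98 at index 1, swap → [102, 98, 90, 76, 85, 65, 64, 15, 28, 71, 59, 27, 10, 12]

[102, 98, 90, 76, 85, 65, 64, 15, 28, 71, 59, 27, 10, 12]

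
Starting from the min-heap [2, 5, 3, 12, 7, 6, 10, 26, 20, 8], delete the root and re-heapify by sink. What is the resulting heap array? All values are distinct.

[3, 5, 6, 12, 7, 8, 10, 26, 20]

remove root 2; move last element 8 to root → [8, 5, 3, 12, 7, 6, 10, 26, 20]
8 vs smaller child 3 at index 2, swap → [3, 5, 8, 12, 7, 6, 10, 26, 20]
8 vs smaller child 6 at index 5, swap → [3, 5, 6, 12, 7, 8, 10, 26, 20]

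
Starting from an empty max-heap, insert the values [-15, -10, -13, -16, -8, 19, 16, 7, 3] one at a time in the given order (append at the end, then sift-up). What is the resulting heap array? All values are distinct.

Insert -15:
  append -15 at index 0 → [-15] (no swap needed)
Insert -10:
  append -10 at index 1 → [-15, -10]
  -10 > parent -15 at index 0, swap → [-10, -15]
Insert -13:
  append -13 at index 2 → [-10, -15, -13] (no swap needed)
Insert -16:
  append -16 at index 3 → [-10, -15, -13, -16] (no swap needed)
Insert -8:
  append -8 at index 4 → [-10, -15, -13, -16, -8]
  -8 > parent -15 at index 1, swap → [-10, -8, -13, -16, -15]
  -8 > parent -10 at index 0, swap → [-8, -10, -13, -16, -15]
Insert 19:
  append 19 at index 5 → [-8, -10, -13, -16, -15, 19]
  19 > parent -13 at index 2, swap → [-8, -10, 19, -16, -15, -13]
  19 > parent -8 at index 0, swap → [19, -10, -8, -16, -15, -13]
Insert 16:
  append 16 at index 6 → [19, -10, -8, -16, -15, -13, 16]
  16 > parent -8 at index 2, swap → [19, -10, 16, -16, -15, -13, -8]
Insert 7:
  append 7 at index 7 → [19, -10, 16, -16, -15, -13, -8, 7]
  7 > parent -16 at index 3, swap → [19, -10, 16, 7, -15, -13, -8, -16]
  7 > parent -10 at index 1, swap → [19, 7, 16, -10, -15, -13, -8, -16]
Insert 3:
  append 3 at index 8 → [19, 7, 16, -10, -15, -13, -8, -16, 3]
  3 > parent -10 at index 3, swap → [19, 7, 16, 3, -15, -13, -8, -16, -10]

[19, 7, 16, 3, -15, -13, -8, -16, -10]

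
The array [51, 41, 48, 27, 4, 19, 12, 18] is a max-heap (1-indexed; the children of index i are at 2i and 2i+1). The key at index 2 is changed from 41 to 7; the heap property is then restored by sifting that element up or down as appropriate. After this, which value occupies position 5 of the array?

set index 2 from 41 to 7 → [51, 7, 48, 27, 4, 19, 12, 18]
7 vs larger child 27 at index 4, swap → [51, 27, 48, 7, 4, 19, 12, 18]
7 vs only child 18 at index 8, swap → [51, 27, 48, 18, 4, 19, 12, 7]
resulting array: [51, 27, 48, 18, 4, 19, 12, 7]

4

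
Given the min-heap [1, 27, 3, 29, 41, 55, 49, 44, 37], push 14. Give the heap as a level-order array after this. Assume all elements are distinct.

[1, 14, 3, 29, 27, 55, 49, 44, 37, 41]

append 14 at index 9 → [1, 27, 3, 29, 41, 55, 49, 44, 37, 14]
14 < parent 41 at index 4, swap → [1, 27, 3, 29, 14, 55, 49, 44, 37, 41]
14 < parent 27 at index 1, swap → [1, 14, 3, 29, 27, 55, 49, 44, 37, 41]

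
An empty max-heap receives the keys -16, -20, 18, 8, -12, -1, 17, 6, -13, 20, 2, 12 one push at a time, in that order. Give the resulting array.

Insert -16:
  append -16 at index 0 → [-16] (no swap needed)
Insert -20:
  append -20 at index 1 → [-16, -20] (no swap needed)
Insert 18:
  append 18 at index 2 → [-16, -20, 18]
  18 > parent -16 at index 0, swap → [18, -20, -16]
Insert 8:
  append 8 at index 3 → [18, -20, -16, 8]
  8 > parent -20 at index 1, swap → [18, 8, -16, -20]
Insert -12:
  append -12 at index 4 → [18, 8, -16, -20, -12] (no swap needed)
Insert -1:
  append -1 at index 5 → [18, 8, -16, -20, -12, -1]
  -1 > parent -16 at index 2, swap → [18, 8, -1, -20, -12, -16]
Insert 17:
  append 17 at index 6 → [18, 8, -1, -20, -12, -16, 17]
  17 > parent -1 at index 2, swap → [18, 8, 17, -20, -12, -16, -1]
Insert 6:
  append 6 at index 7 → [18, 8, 17, -20, -12, -16, -1, 6]
  6 > parent -20 at index 3, swap → [18, 8, 17, 6, -12, -16, -1, -20]
Insert -13:
  append -13 at index 8 → [18, 8, 17, 6, -12, -16, -1, -20, -13] (no swap needed)
Insert 20:
  append 20 at index 9 → [18, 8, 17, 6, -12, -16, -1, -20, -13, 20]
  20 > parent -12 at index 4, swap → [18, 8, 17, 6, 20, -16, -1, -20, -13, -12]
  20 > parent 8 at index 1, swap → [18, 20, 17, 6, 8, -16, -1, -20, -13, -12]
  20 > parent 18 at index 0, swap → [20, 18, 17, 6, 8, -16, -1, -20, -13, -12]
Insert 2:
  append 2 at index 10 → [20, 18, 17, 6, 8, -16, -1, -20, -13, -12, 2] (no swap needed)
Insert 12:
  append 12 at index 11 → [20, 18, 17, 6, 8, -16, -1, -20, -13, -12, 2, 12]
  12 > parent -16 at index 5, swap → [20, 18, 17, 6, 8, 12, -1, -20, -13, -12, 2, -16]

[20, 18, 17, 6, 8, 12, -1, -20, -13, -12, 2, -16]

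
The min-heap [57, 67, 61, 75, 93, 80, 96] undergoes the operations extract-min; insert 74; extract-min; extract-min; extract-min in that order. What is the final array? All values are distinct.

[75, 80, 96, 93]

extract-min → returns 57:
  remove root 57; move last element 96 to root → [96, 67, 61, 75, 93, 80]
  96 vs smaller child 61 at index 2, swap → [61, 67, 96, 75, 93, 80]
  96 vs only child 80 at index 5, swap → [61, 67, 80, 75, 93, 96]
insert 74:
  append 74 at index 6 → [61, 67, 80, 75, 93, 96, 74]
  74 < parent 80 at index 2, swap → [61, 67, 74, 75, 93, 96, 80]
extract-min → returns 61:
  remove root 61; move last element 80 to root → [80, 67, 74, 75, 93, 96]
  80 vs smaller child 67 at index 1, swap → [67, 80, 74, 75, 93, 96]
  80 vs smaller child 75 at index 3, swap → [67, 75, 74, 80, 93, 96]
extract-min → returns 67:
  remove root 67; move last element 96 to root → [96, 75, 74, 80, 93]
  96 vs smaller child 74 at index 2, swap → [74, 75, 96, 80, 93]
extract-min → returns 74:
  remove root 74; move last element 93 to root → [93, 75, 96, 80]
  93 vs smaller child 75 at index 1, swap → [75, 93, 96, 80]
  93 vs only child 80 at index 3, swap → [75, 80, 96, 93]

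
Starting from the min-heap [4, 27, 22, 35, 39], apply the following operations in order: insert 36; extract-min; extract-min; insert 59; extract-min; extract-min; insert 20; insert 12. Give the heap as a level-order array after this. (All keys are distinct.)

insert 36:
  append 36 at index 5 → [4, 27, 22, 35, 39, 36] (no swap needed)
extract-min → returns 4:
  remove root 4; move last element 36 to root → [36, 27, 22, 35, 39]
  36 vs smaller child 22 at index 2, swap → [22, 27, 36, 35, 39]
extract-min → returns 22:
  remove root 22; move last element 39 to root → [39, 27, 36, 35]
  39 vs smaller child 27 at index 1, swap → [27, 39, 36, 35]
  39 vs only child 35 at index 3, swap → [27, 35, 36, 39]
insert 59:
  append 59 at index 4 → [27, 35, 36, 39, 59] (no swap needed)
extract-min → returns 27:
  remove root 27; move last element 59 to root → [59, 35, 36, 39]
  59 vs smaller child 35 at index 1, swap → [35, 59, 36, 39]
  59 vs only child 39 at index 3, swap → [35, 39, 36, 59]
extract-min → returns 35:
  remove root 35; move last element 59 to root → [59, 39, 36]
  59 vs smaller child 36 at index 2, swap → [36, 39, 59]
insert 20:
  append 20 at index 3 → [36, 39, 59, 20]
  20 < parent 39 at index 1, swap → [36, 20, 59, 39]
  20 < parent 36 at index 0, swap → [20, 36, 59, 39]
insert 12:
  append 12 at index 4 → [20, 36, 59, 39, 12]
  12 < parent 36 at index 1, swap → [20, 12, 59, 39, 36]
  12 < parent 20 at index 0, swap → [12, 20, 59, 39, 36]

[12, 20, 59, 39, 36]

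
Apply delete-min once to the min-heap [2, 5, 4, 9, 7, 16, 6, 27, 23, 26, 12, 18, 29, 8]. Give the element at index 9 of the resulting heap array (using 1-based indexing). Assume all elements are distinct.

remove root 2; move last element 8 to root → [8, 5, 4, 9, 7, 16, 6, 27, 23, 26, 12, 18, 29]
8 vs smaller child 4 at index 3, swap → [4, 5, 8, 9, 7, 16, 6, 27, 23, 26, 12, 18, 29]
8 vs smaller child 6 at index 7, swap → [4, 5, 6, 9, 7, 16, 8, 27, 23, 26, 12, 18, 29]
resulting array: [4, 5, 6, 9, 7, 16, 8, 27, 23, 26, 12, 18, 29]

23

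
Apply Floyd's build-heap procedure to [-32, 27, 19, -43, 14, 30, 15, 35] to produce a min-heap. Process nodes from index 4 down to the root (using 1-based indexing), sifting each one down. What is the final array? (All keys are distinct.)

[-43, -32, 15, 27, 14, 30, 19, 35]

sift down from index 4: already satisfies heap property
sift down from index 3:
  19 vs smaller child 15 at index 7, swap → [-32, 27, 15, -43, 14, 30, 19, 35]
sift down from index 2:
  27 vs smaller child -43 at index 4, swap → [-32, -43, 15, 27, 14, 30, 19, 35]
sift down from index 1:
  -32 vs smaller child -43 at index 2, swap → [-43, -32, 15, 27, 14, 30, 19, 35]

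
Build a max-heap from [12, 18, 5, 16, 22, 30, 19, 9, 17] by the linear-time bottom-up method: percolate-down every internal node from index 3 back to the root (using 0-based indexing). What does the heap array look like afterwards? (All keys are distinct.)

[30, 22, 19, 17, 18, 5, 12, 9, 16]

sift down from index 3:
  16 vs larger child 17 at index 8, swap → [12, 18, 5, 17, 22, 30, 19, 9, 16]
sift down from index 2:
  5 vs larger child 30 at index 5, swap → [12, 18, 30, 17, 22, 5, 19, 9, 16]
sift down from index 1:
  18 vs larger child 22 at index 4, swap → [12, 22, 30, 17, 18, 5, 19, 9, 16]
sift down from index 0:
  12 vs larger child 30 at index 2, swap → [30, 22, 12, 17, 18, 5, 19, 9, 16]
  12 vs larger child 19 at index 6, swap → [30, 22, 19, 17, 18, 5, 12, 9, 16]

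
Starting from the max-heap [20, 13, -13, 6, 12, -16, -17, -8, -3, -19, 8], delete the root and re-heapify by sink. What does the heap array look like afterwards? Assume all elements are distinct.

[13, 12, -13, 6, 8, -16, -17, -8, -3, -19]

remove root 20; move last element 8 to root → [8, 13, -13, 6, 12, -16, -17, -8, -3, -19]
8 vs larger child 13 at index 1, swap → [13, 8, -13, 6, 12, -16, -17, -8, -3, -19]
8 vs larger child 12 at index 4, swap → [13, 12, -13, 6, 8, -16, -17, -8, -3, -19]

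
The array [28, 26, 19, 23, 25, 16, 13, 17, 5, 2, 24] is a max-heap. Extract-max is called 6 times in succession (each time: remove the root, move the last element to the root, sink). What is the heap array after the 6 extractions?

[17, 13, 16, 5, 2]

extract-max #1 returns 28:
  remove root 28; move last element 24 to root → [24, 26, 19, 23, 25, 16, 13, 17, 5, 2]
  24 vs larger child 26 at index 1, swap → [26, 24, 19, 23, 25, 16, 13, 17, 5, 2]
  24 vs larger child 25 at index 4, swap → [26, 25, 19, 23, 24, 16, 13, 17, 5, 2]
extract-max #2 returns 26:
  remove root 26; move last element 2 to root → [2, 25, 19, 23, 24, 16, 13, 17, 5]
  2 vs larger child 25 at index 1, swap → [25, 2, 19, 23, 24, 16, 13, 17, 5]
  2 vs larger child 24 at index 4, swap → [25, 24, 19, 23, 2, 16, 13, 17, 5]
extract-max #3 returns 25:
  remove root 25; move last element 5 to root → [5, 24, 19, 23, 2, 16, 13, 17]
  5 vs larger child 24 at index 1, swap → [24, 5, 19, 23, 2, 16, 13, 17]
  5 vs larger child 23 at index 3, swap → [24, 23, 19, 5, 2, 16, 13, 17]
  5 vs only child 17 at index 7, swap → [24, 23, 19, 17, 2, 16, 13, 5]
extract-max #4 returns 24:
  remove root 24; move last element 5 to root → [5, 23, 19, 17, 2, 16, 13]
  5 vs larger child 23 at index 1, swap → [23, 5, 19, 17, 2, 16, 13]
  5 vs larger child 17 at index 3, swap → [23, 17, 19, 5, 2, 16, 13]
extract-max #5 returns 23:
  remove root 23; move last element 13 to root → [13, 17, 19, 5, 2, 16]
  13 vs larger child 19 at index 2, swap → [19, 17, 13, 5, 2, 16]
  13 vs only child 16 at index 5, swap → [19, 17, 16, 5, 2, 13]
extract-max #6 returns 19:
  remove root 19; move last element 13 to root → [13, 17, 16, 5, 2]
  13 vs larger child 17 at index 1, swap → [17, 13, 16, 5, 2]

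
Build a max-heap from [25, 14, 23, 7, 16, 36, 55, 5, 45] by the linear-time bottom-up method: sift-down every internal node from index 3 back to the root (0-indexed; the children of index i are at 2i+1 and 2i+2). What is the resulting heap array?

[55, 45, 36, 14, 16, 25, 23, 5, 7]

sift down from index 3:
  7 vs larger child 45 at index 8, swap → [25, 14, 23, 45, 16, 36, 55, 5, 7]
sift down from index 2:
  23 vs larger child 55 at index 6, swap → [25, 14, 55, 45, 16, 36, 23, 5, 7]
sift down from index 1:
  14 vs larger child 45 at index 3, swap → [25, 45, 55, 14, 16, 36, 23, 5, 7]
sift down from index 0:
  25 vs larger child 55 at index 2, swap → [55, 45, 25, 14, 16, 36, 23, 5, 7]
  25 vs larger child 36 at index 5, swap → [55, 45, 36, 14, 16, 25, 23, 5, 7]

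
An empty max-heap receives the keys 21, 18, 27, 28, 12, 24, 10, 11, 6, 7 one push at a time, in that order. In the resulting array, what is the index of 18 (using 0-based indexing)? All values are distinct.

3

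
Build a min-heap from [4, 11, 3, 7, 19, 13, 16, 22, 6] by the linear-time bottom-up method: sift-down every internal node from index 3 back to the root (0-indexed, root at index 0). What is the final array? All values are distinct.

sift down from index 3:
  7 vs smaller child 6 at index 8, swap → [4, 11, 3, 6, 19, 13, 16, 22, 7]
sift down from index 2: already satisfies heap property
sift down from index 1:
  11 vs smaller child 6 at index 3, swap → [4, 6, 3, 11, 19, 13, 16, 22, 7]
  11 vs smaller child 7 at index 8, swap → [4, 6, 3, 7, 19, 13, 16, 22, 11]
sift down from index 0:
  4 vs smaller child 3 at index 2, swap → [3, 6, 4, 7, 19, 13, 16, 22, 11]

[3, 6, 4, 7, 19, 13, 16, 22, 11]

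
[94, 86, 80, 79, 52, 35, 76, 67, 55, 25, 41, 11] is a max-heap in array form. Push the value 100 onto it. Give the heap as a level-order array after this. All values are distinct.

[100, 86, 94, 79, 52, 80, 76, 67, 55, 25, 41, 11, 35]

append 100 at index 12 → [94, 86, 80, 79, 52, 35, 76, 67, 55, 25, 41, 11, 100]
100 > parent 35 at index 5, swap → [94, 86, 80, 79, 52, 100, 76, 67, 55, 25, 41, 11, 35]
100 > parent 80 at index 2, swap → [94, 86, 100, 79, 52, 80, 76, 67, 55, 25, 41, 11, 35]
100 > parent 94 at index 0, swap → [100, 86, 94, 79, 52, 80, 76, 67, 55, 25, 41, 11, 35]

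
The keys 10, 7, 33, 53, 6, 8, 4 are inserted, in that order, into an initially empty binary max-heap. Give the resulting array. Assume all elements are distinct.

Insert 10:
  append 10 at index 0 → [10] (no swap needed)
Insert 7:
  append 7 at index 1 → [10, 7] (no swap needed)
Insert 33:
  append 33 at index 2 → [10, 7, 33]
  33 > parent 10 at index 0, swap → [33, 7, 10]
Insert 53:
  append 53 at index 3 → [33, 7, 10, 53]
  53 > parent 7 at index 1, swap → [33, 53, 10, 7]
  53 > parent 33 at index 0, swap → [53, 33, 10, 7]
Insert 6:
  append 6 at index 4 → [53, 33, 10, 7, 6] (no swap needed)
Insert 8:
  append 8 at index 5 → [53, 33, 10, 7, 6, 8] (no swap needed)
Insert 4:
  append 4 at index 6 → [53, 33, 10, 7, 6, 8, 4] (no swap needed)

[53, 33, 10, 7, 6, 8, 4]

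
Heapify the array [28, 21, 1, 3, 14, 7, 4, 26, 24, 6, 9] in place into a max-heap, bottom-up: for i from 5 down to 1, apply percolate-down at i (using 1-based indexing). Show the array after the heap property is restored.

[28, 26, 7, 24, 14, 1, 4, 3, 21, 6, 9]

sift down from index 5: already satisfies heap property
sift down from index 4:
  3 vs larger child 26 at index 8, swap → [28, 21, 1, 26, 14, 7, 4, 3, 24, 6, 9]
sift down from index 3:
  1 vs larger child 7 at index 6, swap → [28, 21, 7, 26, 14, 1, 4, 3, 24, 6, 9]
sift down from index 2:
  21 vs larger child 26 at index 4, swap → [28, 26, 7, 21, 14, 1, 4, 3, 24, 6, 9]
  21 vs larger child 24 at index 9, swap → [28, 26, 7, 24, 14, 1, 4, 3, 21, 6, 9]
sift down from index 1: already satisfies heap property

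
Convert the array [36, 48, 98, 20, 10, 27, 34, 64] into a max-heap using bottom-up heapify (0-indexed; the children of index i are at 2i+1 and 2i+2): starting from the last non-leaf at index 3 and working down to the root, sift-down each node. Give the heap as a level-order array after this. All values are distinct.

sift down from index 3:
  20 vs only child 64 at index 7, swap → [36, 48, 98, 64, 10, 27, 34, 20]
sift down from index 2: already satisfies heap property
sift down from index 1:
  48 vs larger child 64 at index 3, swap → [36, 64, 98, 48, 10, 27, 34, 20]
sift down from index 0:
  36 vs larger child 98 at index 2, swap → [98, 64, 36, 48, 10, 27, 34, 20]

[98, 64, 36, 48, 10, 27, 34, 20]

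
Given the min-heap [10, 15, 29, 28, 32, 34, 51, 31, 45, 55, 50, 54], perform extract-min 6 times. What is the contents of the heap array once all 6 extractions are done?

[34, 45, 51, 54, 50, 55]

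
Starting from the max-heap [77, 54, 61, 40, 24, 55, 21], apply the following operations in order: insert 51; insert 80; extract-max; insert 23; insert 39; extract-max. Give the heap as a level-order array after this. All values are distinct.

[61, 54, 55, 51, 39, 24, 21, 40, 23]

insert 51:
  append 51 at index 7 → [77, 54, 61, 40, 24, 55, 21, 51]
  51 > parent 40 at index 3, swap → [77, 54, 61, 51, 24, 55, 21, 40]
insert 80:
  append 80 at index 8 → [77, 54, 61, 51, 24, 55, 21, 40, 80]
  80 > parent 51 at index 3, swap → [77, 54, 61, 80, 24, 55, 21, 40, 51]
  80 > parent 54 at index 1, swap → [77, 80, 61, 54, 24, 55, 21, 40, 51]
  80 > parent 77 at index 0, swap → [80, 77, 61, 54, 24, 55, 21, 40, 51]
extract-max → returns 80:
  remove root 80; move last element 51 to root → [51, 77, 61, 54, 24, 55, 21, 40]
  51 vs larger child 77 at index 1, swap → [77, 51, 61, 54, 24, 55, 21, 40]
  51 vs larger child 54 at index 3, swap → [77, 54, 61, 51, 24, 55, 21, 40]
insert 23:
  append 23 at index 8 → [77, 54, 61, 51, 24, 55, 21, 40, 23] (no swap needed)
insert 39:
  append 39 at index 9 → [77, 54, 61, 51, 24, 55, 21, 40, 23, 39]
  39 > parent 24 at index 4, swap → [77, 54, 61, 51, 39, 55, 21, 40, 23, 24]
extract-max → returns 77:
  remove root 77; move last element 24 to root → [24, 54, 61, 51, 39, 55, 21, 40, 23]
  24 vs larger child 61 at index 2, swap → [61, 54, 24, 51, 39, 55, 21, 40, 23]
  24 vs larger child 55 at index 5, swap → [61, 54, 55, 51, 39, 24, 21, 40, 23]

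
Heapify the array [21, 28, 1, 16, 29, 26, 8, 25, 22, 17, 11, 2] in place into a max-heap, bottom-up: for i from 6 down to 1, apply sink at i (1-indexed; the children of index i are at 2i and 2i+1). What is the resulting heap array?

sift down from index 6: already satisfies heap property
sift down from index 5: already satisfies heap property
sift down from index 4:
  16 vs larger child 25 at index 8, swap → [21, 28, 1, 25, 29, 26, 8, 16, 22, 17, 11, 2]
sift down from index 3:
  1 vs larger child 26 at index 6, swap → [21, 28, 26, 25, 29, 1, 8, 16, 22, 17, 11, 2]
  1 vs only child 2 at index 12, swap → [21, 28, 26, 25, 29, 2, 8, 16, 22, 17, 11, 1]
sift down from index 2:
  28 vs larger child 29 at index 5, swap → [21, 29, 26, 25, 28, 2, 8, 16, 22, 17, 11, 1]
sift down from index 1:
  21 vs larger child 29 at index 2, swap → [29, 21, 26, 25, 28, 2, 8, 16, 22, 17, 11, 1]
  21 vs larger child 28 at index 5, swap → [29, 28, 26, 25, 21, 2, 8, 16, 22, 17, 11, 1]

[29, 28, 26, 25, 21, 2, 8, 16, 22, 17, 11, 1]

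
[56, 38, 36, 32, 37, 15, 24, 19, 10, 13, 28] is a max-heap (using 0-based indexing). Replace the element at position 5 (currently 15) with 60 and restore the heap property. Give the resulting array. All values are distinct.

[60, 38, 56, 32, 37, 36, 24, 19, 10, 13, 28]

set index 5 from 15 to 60 → [56, 38, 36, 32, 37, 60, 24, 19, 10, 13, 28]
60 > parent 36 at index 2, swap → [56, 38, 60, 32, 37, 36, 24, 19, 10, 13, 28]
60 > parent 56 at index 0, swap → [60, 38, 56, 32, 37, 36, 24, 19, 10, 13, 28]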